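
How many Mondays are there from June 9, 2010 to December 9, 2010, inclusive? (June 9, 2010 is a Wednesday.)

26

June 9, 2010 is a Wednesday; the first Monday on or after it is June 14, 2010 (5 days later).
From June 14, 2010 to December 9, 2010: 16 + 31 + 31 + 30 + 31 + 30 + 9 = 178 days (rest of June, July, August, September, October, November, December).
178 ÷ 7 = 25 full weeks with remainder 3, so 25 more Mondays after the first → 26.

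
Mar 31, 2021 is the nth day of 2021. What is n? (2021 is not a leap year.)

90

Days in months before Mar: 31 + 28 = 59.
Plus 31 days into Mar → day 90.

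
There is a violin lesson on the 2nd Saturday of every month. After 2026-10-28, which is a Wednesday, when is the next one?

October 2026 starts on a Thursday; its first Saturday is the 3rd, so the 2nd Saturday is the 10th — 2026-10-10.
That is not after 2026-10-28, so look at November 2026.
November 2026 starts on a Sunday; its first Saturday is the 7th, so the 2nd Saturday is the 14th — 2026-11-14.

2026-11-14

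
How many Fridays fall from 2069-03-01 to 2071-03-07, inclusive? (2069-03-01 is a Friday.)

2069-03-01 is a Friday; the first Friday on or after it is 2069-03-01.
From 2069-03-01 to 2071-03-07: 305 + 365 + 66 = 736 days (rest of 2069, 2070, to 2071-03-07 in 2071).
736 ÷ 7 = 105 full weeks with remainder 1, so 105 more Fridays after the first → 106.

106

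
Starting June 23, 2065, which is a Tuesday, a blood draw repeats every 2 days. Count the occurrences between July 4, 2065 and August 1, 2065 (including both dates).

14

Occurrences land 2·i days after June 23, 2065 for i = 0, 1, 2, …
July 4, 2065 is 11 days after the start; 11 ÷ 2 = 5 remainder 1; since the remainder is 1, round up to i = 6. First occurrence in the window: #7 on July 5, 2065 (6×2 = 12 days in).
August 1, 2065 is 39 days after the start; 39 ÷ 2 = 19 remainder 1. Last occurrence in the window: #20 on July 31, 2065.
Occurrences #7 through #20: 14 in total.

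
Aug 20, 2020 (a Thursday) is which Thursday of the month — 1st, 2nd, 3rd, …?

Day 20 falls in week ⌈20/7⌉ of the month.
Days 1–7 hold the 1st Thursday, 8–14 the 2nd, 15–21 the 3rd, 22–28 the 4th, 29–31 the 5th.
20 is in the range for the 3rd.

3rd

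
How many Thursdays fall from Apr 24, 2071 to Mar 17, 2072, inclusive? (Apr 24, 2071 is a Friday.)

47

Apr 24, 2071 is a Friday; the first Thursday on or after it is Apr 30, 2071 (6 days later).
From Apr 30, 2071 to Mar 17, 2072: 245 + 77 = 322 days (rest of 2071, to Mar 17, 2072 in 2072).
322 ÷ 7 = 46 full weeks with remainder 0, so 46 more Thursdays after the first → 47.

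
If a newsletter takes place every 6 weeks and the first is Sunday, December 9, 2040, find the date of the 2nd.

January 20, 2041

The 2nd occurrence is 1 interval after the first: 1 × 42 = 42 days after December 9, 2040.
December has 31 days — 22 days to the end of December leaves 20.
20 days into January → January 20, 2041.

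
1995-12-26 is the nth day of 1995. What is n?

Days in months before December: 31 + 28 + 31 + 30 + 31 + 30 + 31 + 31 + 30 + 31 + 30 = 334.
Plus 26 days into December → day 360.

360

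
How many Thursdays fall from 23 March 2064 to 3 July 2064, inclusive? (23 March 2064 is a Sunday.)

23 March 2064 is a Sunday; the first Thursday on or after it is 27 March 2064 (4 days later).
From 27 March 2064 to 3 July 2064: 4 + 30 + 31 + 30 + 3 = 98 days (rest of March, April, May, June, July).
98 ÷ 7 = 14 full weeks with remainder 0, so 14 more Thursdays after the first → 15.

15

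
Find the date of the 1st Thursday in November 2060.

2060-11-04

November 2060 begins on a Monday, so the first Thursday is November 4 (3 days later).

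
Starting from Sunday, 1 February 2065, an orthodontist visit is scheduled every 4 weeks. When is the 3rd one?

The 3rd occurrence is 2 intervals after the first: 2 × 28 = 56 days after 1 February 2065.
February has 28 days — 27 days to the end of February leaves 29.
29 days into March → 29 March 2065.

29 March 2065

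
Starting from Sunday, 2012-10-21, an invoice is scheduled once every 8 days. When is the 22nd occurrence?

The 22nd occurrence is 21 intervals after the first: 21 × 8 = 168 days after 2012-10-21.
October has 31 days — 10 days to the end of October leaves 158.
November has 30 days (128 left).
December has 31 days (97 left).
January has 31 days (66 left).
February has 28 days (38 left).
March has 31 days (7 left).
7 days into April → 2013-04-07.

2013-04-07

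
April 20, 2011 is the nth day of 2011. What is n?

Days in months before April: 31 + 28 + 31 = 90.
Plus 20 days into April → day 110.

110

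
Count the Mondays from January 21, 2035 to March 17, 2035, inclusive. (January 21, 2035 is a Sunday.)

8

January 21, 2035 is a Sunday; the first Monday on or after it is January 22, 2035 (1 day later).
From January 22, 2035 to March 17, 2035: 9 + 28 + 17 = 54 days (rest of January, February, March).
54 ÷ 7 = 7 full weeks with remainder 5, so 7 more Mondays after the first → 8.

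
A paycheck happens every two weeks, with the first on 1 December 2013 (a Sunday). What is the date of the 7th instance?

The 7th occurrence is 6 intervals after the first: 6 × 14 = 84 days after 1 December 2013.
December has 31 days — 30 days to the end of December leaves 54.
January has 31 days (23 left).
23 days into February → 23 February 2014.

23 February 2014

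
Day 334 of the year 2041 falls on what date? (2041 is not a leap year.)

January has 31 days (334 − 31 = 303 remain).
February has 28 days (303 − 28 = 275 remain).
March has 31 days (275 − 31 = 244 remain).
April has 30 days (244 − 30 = 214 remain).
May has 31 days (214 − 31 = 183 remain).
June has 30 days (183 − 30 = 153 remain).
July has 31 days (153 − 31 = 122 remain).
August has 31 days (122 − 31 = 91 remain).
September has 30 days (91 − 30 = 61 remain).
October has 31 days (61 − 31 = 30 remain).
30 into November → November 30.

2041-11-30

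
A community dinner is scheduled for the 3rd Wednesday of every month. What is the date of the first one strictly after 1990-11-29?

1990-12-19

November 1990 starts on a Thursday; its first Wednesday is the 7th, so the 3rd Wednesday is the 21st — 1990-11-21.
That is not after 1990-11-29, so look at December 1990.
December 1990 starts on a Saturday; its first Wednesday is the 5th, so the 3rd Wednesday is the 19th — 1990-12-19.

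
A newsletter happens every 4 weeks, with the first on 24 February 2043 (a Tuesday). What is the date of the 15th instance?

22 March 2044

The 15th occurrence is 14 intervals after the first: 14 × 28 = 392 days after 24 February 2043.
February has 28 days — 4 days to the end of February leaves 388.
March has 31 days (357 left).
April has 30 days (327 left).
May has 31 days (296 left).
June has 30 days (266 left).
July has 31 days (235 left).
August has 31 days (204 left).
September has 30 days (174 left).
October has 31 days (143 left).
November has 30 days (113 left).
December has 31 days (82 left).
January has 31 days (51 left).
February has 29 days (22 left).
22 days into March → 22 March 2044.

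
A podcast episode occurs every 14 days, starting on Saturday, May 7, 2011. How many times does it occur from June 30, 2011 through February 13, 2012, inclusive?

17

Occurrences land 14·i days after May 7, 2011 for i = 0, 1, 2, …
June 30, 2011 is 54 days after the start; 54 ÷ 14 = 3 remainder 12; since the remainder is 12, round up to i = 4. First occurrence in the window: #5 on July 2, 2011 (4×14 = 56 days in).
February 13, 2012 is 282 days after the start; 282 ÷ 14 = 20 remainder 2. Last occurrence in the window: #21 on February 11, 2012.
Occurrences #5 through #21: 17 in total.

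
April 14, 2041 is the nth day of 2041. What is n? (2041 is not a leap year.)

104

Days in months before April: 31 + 28 + 31 = 90.
Plus 14 days into April → day 104.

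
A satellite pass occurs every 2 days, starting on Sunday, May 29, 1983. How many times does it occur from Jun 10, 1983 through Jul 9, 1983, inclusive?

Occurrences land 2·i days after May 29, 1983 for i = 0, 1, 2, …
Jun 10, 1983 is 12 days after the start; 12 ÷ 2 = 6 remainder 0. First occurrence in the window: #7 on Jun 10, 1983 (6×2 = 12 days in).
Jul 9, 1983 is 41 days after the start; 41 ÷ 2 = 20 remainder 1. Last occurrence in the window: #21 on Jul 8, 1983.
Occurrences #7 through #21: 15 in total.

15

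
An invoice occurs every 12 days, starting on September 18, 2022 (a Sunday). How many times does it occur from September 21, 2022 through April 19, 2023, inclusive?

Occurrences land 12·i days after September 18, 2022 for i = 0, 1, 2, …
September 21, 2022 is 3 days after the start; 3 ÷ 12 = 0 remainder 3; since the remainder is 3, round up to i = 1. First occurrence in the window: #2 on September 30, 2022 (1×12 = 12 days in).
April 19, 2023 is 213 days after the start; 213 ÷ 12 = 17 remainder 9. Last occurrence in the window: #18 on April 10, 2023.
Occurrences #2 through #18: 17 in total.

17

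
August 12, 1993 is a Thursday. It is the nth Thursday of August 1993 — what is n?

2nd

Day 12 falls in week ⌈12/7⌉ of the month.
Days 1–7 hold the 1st Thursday, 8–14 the 2nd, 15–21 the 3rd, 22–28 the 4th, 29–31 the 5th.
12 is in the range for the 2nd.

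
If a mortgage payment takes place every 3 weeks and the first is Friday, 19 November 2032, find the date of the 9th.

The 9th occurrence is 8 intervals after the first: 8 × 21 = 168 days after 19 November 2032.
November has 30 days — 11 days to the end of November leaves 157.
December has 31 days (126 left).
January has 31 days (95 left).
February has 28 days (67 left).
March has 31 days (36 left).
April has 30 days (6 left).
6 days into May → 6 May 2033.

6 May 2033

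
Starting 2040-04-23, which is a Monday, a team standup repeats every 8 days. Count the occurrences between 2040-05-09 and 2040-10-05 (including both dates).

19

Occurrences land 8·i days after 2040-04-23 for i = 0, 1, 2, …
2040-05-09 is 16 days after the start; 16 ÷ 8 = 2 remainder 0. First occurrence in the window: #3 on 2040-05-09 (2×8 = 16 days in).
2040-10-05 is 165 days after the start; 165 ÷ 8 = 20 remainder 5. Last occurrence in the window: #21 on 2040-09-30.
Occurrences #3 through #21: 19 in total.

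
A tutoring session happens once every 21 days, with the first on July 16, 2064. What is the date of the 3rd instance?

The 3rd occurrence is 2 intervals after the first: 2 × 21 = 42 days after July 16, 2064.
July has 31 days — 15 days to the end of July leaves 27.
27 days into August → August 27, 2064.

August 27, 2064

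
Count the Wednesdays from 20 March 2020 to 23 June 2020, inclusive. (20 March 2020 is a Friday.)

20 March 2020 is a Friday; the first Wednesday on or after it is 25 March 2020 (5 days later).
From 25 March 2020 to 23 June 2020: 6 + 30 + 31 + 23 = 90 days (rest of March, April, May, June).
90 ÷ 7 = 12 full weeks with remainder 6, so 12 more Wednesdays after the first → 13.

13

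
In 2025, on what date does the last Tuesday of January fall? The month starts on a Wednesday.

January 2025 begins on a Wednesday, so the first Tuesday is January 7 (6 days later).
January 2025 has 31 days. Adding weeks: 7, 14, 21, 28 — the last one ≤ 31 is the 28th.

January 28, 2025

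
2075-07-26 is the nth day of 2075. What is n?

207

Days in months before July: 31 + 28 + 31 + 30 + 31 + 30 = 181.
Plus 26 days into July → day 207.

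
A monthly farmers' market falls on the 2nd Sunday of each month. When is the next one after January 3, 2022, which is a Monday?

January 9, 2022

January 2022 starts on a Saturday; its first Sunday is the 2nd, so the 2nd Sunday is the 9th — January 9, 2022.
January 9, 2022 is after January 3, 2022, so that is the next one.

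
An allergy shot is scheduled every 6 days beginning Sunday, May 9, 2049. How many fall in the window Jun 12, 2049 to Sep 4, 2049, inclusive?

14

Occurrences land 6·i days after May 9, 2049 for i = 0, 1, 2, …
Jun 12, 2049 is 34 days after the start; 34 ÷ 6 = 5 remainder 4; since the remainder is 4, round up to i = 6. First occurrence in the window: #7 on Jun 14, 2049 (6×6 = 36 days in).
Sep 4, 2049 is 118 days after the start; 118 ÷ 6 = 19 remainder 4. Last occurrence in the window: #20 on Aug 31, 2049.
Occurrences #7 through #20: 14 in total.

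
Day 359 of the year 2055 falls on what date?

January has 31 days (359 − 31 = 328 remain).
February has 28 days (328 − 28 = 300 remain).
March has 31 days (300 − 31 = 269 remain).
April has 30 days (269 − 30 = 239 remain).
May has 31 days (239 − 31 = 208 remain).
June has 30 days (208 − 30 = 178 remain).
July has 31 days (178 − 31 = 147 remain).
August has 31 days (147 − 31 = 116 remain).
September has 30 days (116 − 30 = 86 remain).
October has 31 days (86 − 31 = 55 remain).
November has 30 days (55 − 30 = 25 remain).
25 into December → December 25.

December 25, 2055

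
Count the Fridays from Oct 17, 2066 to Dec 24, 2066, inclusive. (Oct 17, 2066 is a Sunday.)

Oct 17, 2066 is a Sunday; the first Friday on or after it is Oct 22, 2066 (5 days later).
From Oct 22, 2066 to Dec 24, 2066: 9 + 30 + 24 = 63 days (rest of Oct, Nov, Dec).
63 ÷ 7 = 9 full weeks with remainder 0, so 9 more Fridays after the first → 10.

10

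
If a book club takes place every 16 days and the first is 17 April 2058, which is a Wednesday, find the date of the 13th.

The 13th occurrence is 12 intervals after the first: 12 × 16 = 192 days after 17 April 2058.
April has 30 days — 13 days to the end of April leaves 179.
May has 31 days (148 left).
June has 30 days (118 left).
July has 31 days (87 left).
August has 31 days (56 left).
September has 30 days (26 left).
26 days into October → 26 October 2058.

26 October 2058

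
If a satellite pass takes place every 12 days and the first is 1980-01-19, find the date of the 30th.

1981-01-01

The 30th occurrence is 29 intervals after the first: 29 × 12 = 348 days after 1980-01-19.
January has 31 days — 12 days to the end of January leaves 336.
February has 29 days (307 left).
March has 31 days (276 left).
April has 30 days (246 left).
May has 31 days (215 left).
June has 30 days (185 left).
July has 31 days (154 left).
August has 31 days (123 left).
September has 30 days (93 left).
October has 31 days (62 left).
November has 30 days (32 left).
December has 31 days (1 left).
1 day into January → 1981-01-01.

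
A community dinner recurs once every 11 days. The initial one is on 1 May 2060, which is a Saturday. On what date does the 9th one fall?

28 July 2060

The 9th occurrence is 8 intervals after the first: 8 × 11 = 88 days after 1 May 2060.
May has 31 days — 30 days to the end of May leaves 58.
June has 30 days (28 left).
28 days into July → 28 July 2060.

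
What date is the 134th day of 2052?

January has 31 days (134 − 31 = 103 remain).
February has 29 days (103 − 29 = 74 remain).
March has 31 days (74 − 31 = 43 remain).
April has 30 days (43 − 30 = 13 remain).
13 into May → May 13.

13 May 2052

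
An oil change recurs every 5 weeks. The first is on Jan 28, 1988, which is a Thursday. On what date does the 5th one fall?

The 5th occurrence is 4 intervals after the first: 4 × 35 = 140 days after Jan 28, 1988.
Jan has 31 days — 3 days to the end of Jan leaves 137.
Feb has 29 days (108 left).
Mar has 31 days (77 left).
Apr has 30 days (47 left).
May has 31 days (16 left).
16 days into Jun → Jun 16, 1988.

Jun 16, 1988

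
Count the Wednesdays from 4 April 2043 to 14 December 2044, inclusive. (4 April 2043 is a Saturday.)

89

4 April 2043 is a Saturday; the first Wednesday on or after it is 8 April 2043 (4 days later).
From 8 April 2043 to 14 December 2044: 267 + 349 = 616 days (rest of 2043, to 14 December 2044 in 2044).
616 ÷ 7 = 88 full weeks with remainder 0, so 88 more Wednesdays after the first → 89.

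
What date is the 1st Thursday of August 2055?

5 August 2055

The first Thursday of August 2055 is August 5.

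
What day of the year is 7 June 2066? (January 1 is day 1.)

Days in months before June: 31 + 28 + 31 + 30 + 31 = 151.
Plus 7 days into June → day 158.

158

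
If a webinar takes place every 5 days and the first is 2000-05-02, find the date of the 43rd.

The 43rd occurrence is 42 intervals after the first: 42 × 5 = 210 days after 2000-05-02.
May has 31 days — 29 days to the end of May leaves 181.
June has 30 days (151 left).
July has 31 days (120 left).
August has 31 days (89 left).
September has 30 days (59 left).
October has 31 days (28 left).
28 days into November → 2000-11-28.

2000-11-28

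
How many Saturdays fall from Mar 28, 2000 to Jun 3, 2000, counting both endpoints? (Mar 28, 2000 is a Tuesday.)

10

Mar 28, 2000 is a Tuesday; the first Saturday on or after it is Apr 1, 2000 (4 days later).
From Apr 1, 2000 to Jun 3, 2000: 29 + 31 + 3 = 63 days (rest of Apr, May, Jun).
63 ÷ 7 = 9 full weeks with remainder 0, so 9 more Saturdays after the first → 10.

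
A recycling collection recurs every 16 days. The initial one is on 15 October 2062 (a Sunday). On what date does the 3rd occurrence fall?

16 November 2062

The 3rd occurrence is 2 intervals after the first: 2 × 16 = 32 days after 15 October 2062.
October has 31 days — 16 days to the end of October leaves 16.
16 days into November → 16 November 2062.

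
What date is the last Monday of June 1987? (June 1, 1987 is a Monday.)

June 1987 begins on a Monday, so the first Monday is June 1.
June 1987 has 30 days. Adding weeks: 1, 8, 15, 22, 29 — the last one ≤ 30 is the 29th.

1987-06-29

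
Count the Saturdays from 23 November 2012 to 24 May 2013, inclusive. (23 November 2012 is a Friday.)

26

23 November 2012 is a Friday; the first Saturday on or after it is 24 November 2012 (1 day later).
From 24 November 2012 to 24 May 2013: 6 + 31 + 31 + 28 + 31 + 30 + 24 = 181 days (rest of November, December, January, February, March, April, May).
181 ÷ 7 = 25 full weeks with remainder 6, so 25 more Saturdays after the first → 26.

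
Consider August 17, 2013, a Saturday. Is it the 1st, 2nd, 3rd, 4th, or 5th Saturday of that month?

3rd

Day 17 falls in week ⌈17/7⌉ of the month.
Days 1–7 hold the 1st Saturday, 8–14 the 2nd, 15–21 the 3rd, 22–28 the 4th, 29–31 the 5th.
17 is in the range for the 3rd.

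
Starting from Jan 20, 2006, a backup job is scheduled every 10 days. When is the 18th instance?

Jul 9, 2006

The 18th occurrence is 17 intervals after the first: 17 × 10 = 170 days after Jan 20, 2006.
Jan has 31 days — 11 days to the end of Jan leaves 159.
Feb has 28 days (131 left).
Mar has 31 days (100 left).
Apr has 30 days (70 left).
May has 31 days (39 left).
Jun has 30 days (9 left).
9 days into Jul → Jul 9, 2006.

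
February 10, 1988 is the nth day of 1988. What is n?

Days in months before February: 31 = 31.
Plus 10 days into February → day 41.

41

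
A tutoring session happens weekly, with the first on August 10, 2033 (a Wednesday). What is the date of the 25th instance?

The 25th occurrence is 24 intervals after the first: 24 × 7 = 168 days after August 10, 2033.
August has 31 days — 21 days to the end of August leaves 147.
September has 30 days (117 left).
October has 31 days (86 left).
November has 30 days (56 left).
December has 31 days (25 left).
25 days into January → January 25, 2034.

January 25, 2034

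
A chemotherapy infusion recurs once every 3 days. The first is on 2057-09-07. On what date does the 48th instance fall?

2058-01-26

The 48th occurrence is 47 intervals after the first: 47 × 3 = 141 days after 2057-09-07.
September has 30 days — 23 days to the end of September leaves 118.
October has 31 days (87 left).
November has 30 days (57 left).
December has 31 days (26 left).
26 days into January → 2058-01-26.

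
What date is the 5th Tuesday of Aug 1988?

Aug 1988 begins on a Monday, so the first Tuesday is Aug 2 (1 day later).
The 5th Tuesday is 4 weeks later: 2 + 28 = 30.

Aug 30, 1988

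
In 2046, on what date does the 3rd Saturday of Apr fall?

Apr 21, 2046

Apr 2046 begins on a Sunday, so the first Saturday is Apr 7 (6 days later).
The 3rd Saturday is 2 weeks later: 7 + 14 = 21.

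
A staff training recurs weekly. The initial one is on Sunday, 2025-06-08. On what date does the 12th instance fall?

The 12th occurrence is 11 intervals after the first: 11 × 7 = 77 days after 2025-06-08.
June has 30 days — 22 days to the end of June leaves 55.
July has 31 days (24 left).
24 days into August → 2025-08-24.

2025-08-24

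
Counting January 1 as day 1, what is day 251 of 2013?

2013-09-08

January has 31 days (251 − 31 = 220 remain).
February has 28 days (220 − 28 = 192 remain).
March has 31 days (192 − 31 = 161 remain).
April has 30 days (161 − 30 = 131 remain).
May has 31 days (131 − 31 = 100 remain).
June has 30 days (100 − 30 = 70 remain).
July has 31 days (70 − 31 = 39 remain).
August has 31 days (39 − 31 = 8 remain).
8 into September → September 8.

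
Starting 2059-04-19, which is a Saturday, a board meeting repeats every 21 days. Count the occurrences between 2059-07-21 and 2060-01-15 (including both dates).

Occurrences land 21·i days after 2059-04-19 for i = 0, 1, 2, …
2059-07-21 is 93 days after the start; 93 ÷ 21 = 4 remainder 9; since the remainder is 9, round up to i = 5. First occurrence in the window: #6 on 2059-08-02 (5×21 = 105 days in).
2060-01-15 is 271 days after the start; 271 ÷ 21 = 12 remainder 19. Last occurrence in the window: #13 on 2059-12-27.
Occurrences #6 through #13: 8 in total.

8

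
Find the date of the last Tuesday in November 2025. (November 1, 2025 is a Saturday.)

November 2025 begins on a Saturday, so the first Tuesday is November 4 (3 days later).
November 2025 has 30 days. Adding weeks: 4, 11, 18, 25 — the last one ≤ 30 is the 25th.

2025-11-25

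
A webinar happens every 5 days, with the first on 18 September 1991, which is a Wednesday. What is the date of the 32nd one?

20 February 1992

The 32nd occurrence is 31 intervals after the first: 31 × 5 = 155 days after 18 September 1991.
September has 30 days — 12 days to the end of September leaves 143.
October has 31 days (112 left).
November has 30 days (82 left).
December has 31 days (51 left).
January has 31 days (20 left).
20 days into February → 20 February 1992.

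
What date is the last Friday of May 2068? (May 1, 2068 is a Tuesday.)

May 2068 begins on a Tuesday, so the first Friday is May 4 (3 days later).
May 2068 has 31 days. Adding weeks: 4, 11, 18, 25 — the last one ≤ 31 is the 25th.

2068-05-25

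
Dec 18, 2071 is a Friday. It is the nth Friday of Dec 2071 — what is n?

Day 18 falls in week ⌈18/7⌉ of the month.
Days 1–7 hold the 1st Friday, 8–14 the 2nd, 15–21 the 3rd, 22–28 the 4th, 29–31 the 5th.
18 is in the range for the 3rd.

3rd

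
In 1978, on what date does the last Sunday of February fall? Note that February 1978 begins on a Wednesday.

26 February 1978

February 1978 begins on a Wednesday, so the first Sunday is February 5 (4 days later).
February 1978 has 28 days. Adding weeks: 5, 12, 19, 26 — the last one ≤ 28 is the 26th.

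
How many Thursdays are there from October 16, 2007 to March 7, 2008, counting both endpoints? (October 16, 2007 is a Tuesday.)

October 16, 2007 is a Tuesday; the first Thursday on or after it is October 18, 2007 (2 days later).
From October 18, 2007 to March 7, 2008: 13 + 30 + 31 + 31 + 29 + 7 = 141 days (rest of October, November, December, January, February, March).
141 ÷ 7 = 20 full weeks with remainder 1, so 20 more Thursdays after the first → 21.

21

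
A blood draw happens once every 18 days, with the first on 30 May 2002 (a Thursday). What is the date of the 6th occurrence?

28 August 2002

The 6th occurrence is 5 intervals after the first: 5 × 18 = 90 days after 30 May 2002.
May has 31 days — 1 day to the end of May leaves 89.
June has 30 days (59 left).
July has 31 days (28 left).
28 days into August → 28 August 2002.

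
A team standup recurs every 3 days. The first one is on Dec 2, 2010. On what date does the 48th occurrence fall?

The 48th occurrence is 47 intervals after the first: 47 × 3 = 141 days after Dec 2, 2010.
Dec has 31 days — 29 days to the end of Dec leaves 112.
Jan has 31 days (81 left).
Feb has 28 days (53 left).
Mar has 31 days (22 left).
22 days into Apr → Apr 22, 2011.

Apr 22, 2011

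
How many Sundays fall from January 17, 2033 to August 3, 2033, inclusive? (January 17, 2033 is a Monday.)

28

January 17, 2033 is a Monday; the first Sunday on or after it is January 23, 2033 (6 days later).
From January 23, 2033 to August 3, 2033: 8 + 28 + 31 + 30 + 31 + 30 + 31 + 3 = 192 days (rest of January, February, March, April, May, June, July, August).
192 ÷ 7 = 27 full weeks with remainder 3, so 27 more Sundays after the first → 28.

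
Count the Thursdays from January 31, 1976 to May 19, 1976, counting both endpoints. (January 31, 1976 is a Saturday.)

15

January 31, 1976 is a Saturday; the first Thursday on or after it is February 5, 1976 (5 days later).
From February 5, 1976 to May 19, 1976: 24 + 31 + 30 + 19 = 104 days (rest of February, March, April, May).
104 ÷ 7 = 14 full weeks with remainder 6, so 14 more Thursdays after the first → 15.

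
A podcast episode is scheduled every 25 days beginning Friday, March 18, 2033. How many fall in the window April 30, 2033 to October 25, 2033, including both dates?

7

Occurrences land 25·i days after March 18, 2033 for i = 0, 1, 2, …
April 30, 2033 is 43 days after the start; 43 ÷ 25 = 1 remainder 18; since the remainder is 18, round up to i = 2. First occurrence in the window: #3 on May 7, 2033 (2×25 = 50 days in).
October 25, 2033 is 221 days after the start; 221 ÷ 25 = 8 remainder 21. Last occurrence in the window: #9 on October 4, 2033.
Occurrences #3 through #9: 7 in total.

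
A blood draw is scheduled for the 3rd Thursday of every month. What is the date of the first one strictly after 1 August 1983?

18 August 1983

August 1983 starts on a Monday; its first Thursday is the 4th, so the 3rd Thursday is the 18th — 18 August 1983.
18 August 1983 is after 1 August 1983, so that is the next one.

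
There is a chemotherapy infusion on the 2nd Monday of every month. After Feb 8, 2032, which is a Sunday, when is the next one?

Feb 2032 starts on a Sunday; its first Monday is the 2nd, so the 2nd Monday is the 9th — Feb 9, 2032.
Feb 9, 2032 is after Feb 8, 2032, so that is the next one.

Feb 9, 2032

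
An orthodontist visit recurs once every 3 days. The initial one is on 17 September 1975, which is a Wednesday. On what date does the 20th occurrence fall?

13 November 1975

The 20th occurrence is 19 intervals after the first: 19 × 3 = 57 days after 17 September 1975.
September has 30 days — 13 days to the end of September leaves 44.
October has 31 days (13 left).
13 days into November → 13 November 1975.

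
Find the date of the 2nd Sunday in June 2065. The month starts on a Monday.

June 2065 begins on a Monday, so the first Sunday is June 7 (6 days later).
The 2nd Sunday is 1 weeks later: 7 + 7 = 14.

14 June 2065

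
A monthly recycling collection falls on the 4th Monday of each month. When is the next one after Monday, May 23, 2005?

Jun 27, 2005

May 2005 starts on a Sunday; its first Monday is the 2nd, so the 4th Monday is the 23rd — May 23, 2005.
That is not after May 23, 2005, so look at Jun 2005.
Jun 2005 starts on a Wednesday; its first Monday is the 6th, so the 4th Monday is the 27th — Jun 27, 2005.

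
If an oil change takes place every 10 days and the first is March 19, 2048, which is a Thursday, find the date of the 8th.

The 8th occurrence is 7 intervals after the first: 7 × 10 = 70 days after March 19, 2048.
March has 31 days — 12 days to the end of March leaves 58.
April has 30 days (28 left).
28 days into May → May 28, 2048.

May 28, 2048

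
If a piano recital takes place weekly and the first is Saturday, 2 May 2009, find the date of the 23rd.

3 October 2009

The 23rd occurrence is 22 intervals after the first: 22 × 7 = 154 days after 2 May 2009.
May has 31 days — 29 days to the end of May leaves 125.
June has 30 days (95 left).
July has 31 days (64 left).
August has 31 days (33 left).
September has 30 days (3 left).
3 days into October → 3 October 2009.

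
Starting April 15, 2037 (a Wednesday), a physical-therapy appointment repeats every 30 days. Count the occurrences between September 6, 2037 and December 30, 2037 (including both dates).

4

Occurrences land 30·i days after April 15, 2037 for i = 0, 1, 2, …
September 6, 2037 is 144 days after the start; 144 ÷ 30 = 4 remainder 24; since the remainder is 24, round up to i = 5. First occurrence in the window: #6 on September 12, 2037 (5×30 = 150 days in).
December 30, 2037 is 259 days after the start; 259 ÷ 30 = 8 remainder 19. Last occurrence in the window: #9 on December 11, 2037.
Occurrences #6 through #9: 4 in total.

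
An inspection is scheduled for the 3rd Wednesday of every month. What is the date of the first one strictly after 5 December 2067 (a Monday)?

21 December 2067

December 2067 starts on a Thursday; its first Wednesday is the 7th, so the 3rd Wednesday is the 21st — 21 December 2067.
21 December 2067 is after 5 December 2067, so that is the next one.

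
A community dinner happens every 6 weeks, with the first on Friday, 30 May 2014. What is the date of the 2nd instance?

11 July 2014

The 2nd occurrence is 1 interval after the first: 1 × 42 = 42 days after 30 May 2014.
May has 31 days — 1 day to the end of May leaves 41.
June has 30 days (11 left).
11 days into July → 11 July 2014.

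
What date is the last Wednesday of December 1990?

The first Wednesday of December 1990 is December 5.
December 1990 has 31 days. Adding weeks: 5, 12, 19, 26 — the last one ≤ 31 is the 26th.

1990-12-26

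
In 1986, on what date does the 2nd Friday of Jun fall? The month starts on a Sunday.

Jun 13, 1986

Jun 1986 begins on a Sunday, so the first Friday is Jun 6 (5 days later).
The 2nd Friday is 1 weeks later: 6 + 7 = 13.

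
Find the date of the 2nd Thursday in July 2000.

The first Thursday of July 2000 is July 6.
The 2nd Thursday is 1 weeks later: 6 + 7 = 13.

July 13, 2000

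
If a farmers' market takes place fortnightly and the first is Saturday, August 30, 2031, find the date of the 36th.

January 1, 2033

The 36th occurrence is 35 intervals after the first: 35 × 14 = 490 days after August 30, 2031.
August has 31 days — 1 day to the end of August leaves 489.
From end of August to end of 2031 is 122 days (367 left).
2032 has 366 days (1 left).
1 day into January → January 1, 2033.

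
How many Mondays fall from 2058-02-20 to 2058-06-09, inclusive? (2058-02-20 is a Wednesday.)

15

2058-02-20 is a Wednesday; the first Monday on or after it is 2058-02-25 (5 days later).
From 2058-02-25 to 2058-06-09: 3 + 31 + 30 + 31 + 9 = 104 days (rest of February, March, April, May, June).
104 ÷ 7 = 14 full weeks with remainder 6, so 14 more Mondays after the first → 15.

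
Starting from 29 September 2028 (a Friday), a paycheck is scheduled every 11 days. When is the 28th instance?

23 July 2029

The 28th occurrence is 27 intervals after the first: 27 × 11 = 297 days after 29 September 2028.
September has 30 days — 1 day to the end of September leaves 296.
October has 31 days (265 left).
November has 30 days (235 left).
December has 31 days (204 left).
January has 31 days (173 left).
February has 28 days (145 left).
March has 31 days (114 left).
April has 30 days (84 left).
May has 31 days (53 left).
June has 30 days (23 left).
23 days into July → 23 July 2029.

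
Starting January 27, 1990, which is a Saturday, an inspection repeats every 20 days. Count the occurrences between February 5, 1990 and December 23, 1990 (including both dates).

Occurrences land 20·i days after January 27, 1990 for i = 0, 1, 2, …
February 5, 1990 is 9 days after the start; 9 ÷ 20 = 0 remainder 9; since the remainder is 9, round up to i = 1. First occurrence in the window: #2 on February 16, 1990 (1×20 = 20 days in).
December 23, 1990 is 330 days after the start; 330 ÷ 20 = 16 remainder 10. Last occurrence in the window: #17 on December 13, 1990.
Occurrences #2 through #17: 16 in total.

16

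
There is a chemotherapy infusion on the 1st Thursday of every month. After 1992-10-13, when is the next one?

October 1992 starts on a Thursday, so its 1st Thursday is 1992-10-01.
That is not after 1992-10-13, so look at November 1992.
November 1992 starts on a Sunday, so its 1st Thursday is 1992-11-05 (4 days in).

1992-11-05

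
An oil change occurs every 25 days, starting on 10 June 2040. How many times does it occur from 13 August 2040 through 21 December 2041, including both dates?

Occurrences land 25·i days after 10 June 2040 for i = 0, 1, 2, …
13 August 2040 is 64 days after the start; 64 ÷ 25 = 2 remainder 14; since the remainder is 14, round up to i = 3. First occurrence in the window: #4 on 24 August 2040 (3×25 = 75 days in).
21 December 2041 is 559 days after the start; 559 ÷ 25 = 22 remainder 9. Last occurrence in the window: #23 on 12 December 2041.
Occurrences #4 through #23: 20 in total.

20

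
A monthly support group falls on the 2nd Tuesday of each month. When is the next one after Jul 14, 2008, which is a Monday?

Jul 2008 starts on a Tuesday; its first Tuesday is the 1st, so the 2nd Tuesday is the 8th — Jul 8, 2008.
That is not after Jul 14, 2008, so look at Aug 2008.
Aug 2008 starts on a Friday; its first Tuesday is the 5th, so the 2nd Tuesday is the 12th — Aug 12, 2008.

Aug 12, 2008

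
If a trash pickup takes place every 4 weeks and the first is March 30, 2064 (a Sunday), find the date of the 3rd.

May 25, 2064

The 3rd occurrence is 2 intervals after the first: 2 × 28 = 56 days after March 30, 2064.
March has 31 days — 1 day to the end of March leaves 55.
April has 30 days (25 left).
25 days into May → May 25, 2064.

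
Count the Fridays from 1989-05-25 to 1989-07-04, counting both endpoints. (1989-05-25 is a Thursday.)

6

1989-05-25 is a Thursday; the first Friday on or after it is 1989-05-26 (1 day later).
From 1989-05-26 to 1989-07-04: 5 + 30 + 4 = 39 days (rest of May, June, July).
39 ÷ 7 = 5 full weeks with remainder 4, so 5 more Fridays after the first → 6.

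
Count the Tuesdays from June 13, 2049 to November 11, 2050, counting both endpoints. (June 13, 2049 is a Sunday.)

June 13, 2049 is a Sunday; the first Tuesday on or after it is June 15, 2049 (2 days later).
From June 15, 2049 to November 11, 2050: 199 + 315 = 514 days (rest of 2049, to November 11, 2050 in 2050).
514 ÷ 7 = 73 full weeks with remainder 3, so 73 more Tuesdays after the first → 74.

74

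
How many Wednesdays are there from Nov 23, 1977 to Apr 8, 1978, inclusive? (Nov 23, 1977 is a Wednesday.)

Nov 23, 1977 is a Wednesday; the first Wednesday on or after it is Nov 23, 1977.
From Nov 23, 1977 to Apr 8, 1978: 7 + 31 + 31 + 28 + 31 + 8 = 136 days (rest of Nov, Dec, Jan, Feb, Mar, Apr).
136 ÷ 7 = 19 full weeks with remainder 3, so 19 more Wednesdays after the first → 20.

20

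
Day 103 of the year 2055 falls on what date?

Jan has 31 days (103 − 31 = 72 remain).
Feb has 28 days (72 − 28 = 44 remain).
Mar has 31 days (44 − 31 = 13 remain).
13 into Apr → Apr 13.

Apr 13, 2055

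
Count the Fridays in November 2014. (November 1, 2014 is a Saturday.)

4

November 1, 2014 is a Saturday; the first Friday on or after it is November 7, 2014 (6 days later).
From November 7, 2014 to November 30, 2014 is 30 − 7 = 23 days.
23 ÷ 7 = 3 full weeks with remainder 2, so 3 more Fridays after the first → 4.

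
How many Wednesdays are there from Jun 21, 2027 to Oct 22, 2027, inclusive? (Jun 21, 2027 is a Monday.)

Jun 21, 2027 is a Monday; the first Wednesday on or after it is Jun 23, 2027 (2 days later).
From Jun 23, 2027 to Oct 22, 2027: 7 + 31 + 31 + 30 + 22 = 121 days (rest of Jun, Jul, Aug, Sep, Oct).
121 ÷ 7 = 17 full weeks with remainder 2, so 17 more Wednesdays after the first → 18.

18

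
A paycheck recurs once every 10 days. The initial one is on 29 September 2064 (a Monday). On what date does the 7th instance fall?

The 7th occurrence is 6 intervals after the first: 6 × 10 = 60 days after 29 September 2064.
September has 30 days — 1 day to the end of September leaves 59.
October has 31 days (28 left).
28 days into November → 28 November 2064.

28 November 2064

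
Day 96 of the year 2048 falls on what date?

5 April 2048

January has 31 days (96 − 31 = 65 remain).
February has 29 days (65 − 29 = 36 remain).
March has 31 days (36 − 31 = 5 remain).
5 into April → April 5.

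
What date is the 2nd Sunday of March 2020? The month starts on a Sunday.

March 2020 begins on a Sunday, so the first Sunday is March 1.
The 2nd Sunday is 1 weeks later: 1 + 7 = 8.

8 March 2020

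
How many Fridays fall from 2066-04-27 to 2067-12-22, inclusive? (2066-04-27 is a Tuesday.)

86

2066-04-27 is a Tuesday; the first Friday on or after it is 2066-04-30 (3 days later).
From 2066-04-30 to 2067-12-22: 245 + 356 = 601 days (rest of 2066, to 2067-12-22 in 2067).
601 ÷ 7 = 85 full weeks with remainder 6, so 85 more Fridays after the first → 86.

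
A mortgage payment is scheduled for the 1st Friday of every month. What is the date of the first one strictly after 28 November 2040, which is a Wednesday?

7 December 2040

November 2040 starts on a Thursday, so its 1st Friday is 2 November 2040 (1 day in).
That is not after 28 November 2040, so look at December 2040.
December 2040 starts on a Saturday, so its 1st Friday is 7 December 2040 (6 days in).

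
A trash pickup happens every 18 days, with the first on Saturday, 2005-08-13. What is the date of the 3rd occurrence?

2005-09-18

The 3rd occurrence is 2 intervals after the first: 2 × 18 = 36 days after 2005-08-13.
August has 31 days — 18 days to the end of August leaves 18.
18 days into September → 2005-09-18.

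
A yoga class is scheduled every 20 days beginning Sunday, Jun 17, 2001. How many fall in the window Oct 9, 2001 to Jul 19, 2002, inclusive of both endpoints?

Occurrences land 20·i days after Jun 17, 2001 for i = 0, 1, 2, …
Oct 9, 2001 is 114 days after the start; 114 ÷ 20 = 5 remainder 14; since the remainder is 14, round up to i = 6. First occurrence in the window: #7 on Oct 15, 2001 (6×20 = 120 days in).
Jul 19, 2002 is 397 days after the start; 397 ÷ 20 = 19 remainder 17. Last occurrence in the window: #20 on Jul 2, 2002.
Occurrences #7 through #20: 14 in total.

14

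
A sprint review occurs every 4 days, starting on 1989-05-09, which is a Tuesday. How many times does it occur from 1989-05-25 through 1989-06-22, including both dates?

8

Occurrences land 4·i days after 1989-05-09 for i = 0, 1, 2, …
1989-05-25 is 16 days after the start; 16 ÷ 4 = 4 remainder 0. First occurrence in the window: #5 on 1989-05-25 (4×4 = 16 days in).
1989-06-22 is 44 days after the start; 44 ÷ 4 = 11 remainder 0. Last occurrence in the window: #12 on 1989-06-22.
Occurrences #5 through #12: 8 in total.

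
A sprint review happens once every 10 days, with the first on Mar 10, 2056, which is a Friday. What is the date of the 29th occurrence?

The 29th occurrence is 28 intervals after the first: 28 × 10 = 280 days after Mar 10, 2056.
Mar has 31 days — 21 days to the end of Mar leaves 259.
Apr has 30 days (229 left).
May has 31 days (198 left).
Jun has 30 days (168 left).
Jul has 31 days (137 left).
Aug has 31 days (106 left).
Sep has 30 days (76 left).
Oct has 31 days (45 left).
Nov has 30 days (15 left).
15 days into Dec → Dec 15, 2056.

Dec 15, 2056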